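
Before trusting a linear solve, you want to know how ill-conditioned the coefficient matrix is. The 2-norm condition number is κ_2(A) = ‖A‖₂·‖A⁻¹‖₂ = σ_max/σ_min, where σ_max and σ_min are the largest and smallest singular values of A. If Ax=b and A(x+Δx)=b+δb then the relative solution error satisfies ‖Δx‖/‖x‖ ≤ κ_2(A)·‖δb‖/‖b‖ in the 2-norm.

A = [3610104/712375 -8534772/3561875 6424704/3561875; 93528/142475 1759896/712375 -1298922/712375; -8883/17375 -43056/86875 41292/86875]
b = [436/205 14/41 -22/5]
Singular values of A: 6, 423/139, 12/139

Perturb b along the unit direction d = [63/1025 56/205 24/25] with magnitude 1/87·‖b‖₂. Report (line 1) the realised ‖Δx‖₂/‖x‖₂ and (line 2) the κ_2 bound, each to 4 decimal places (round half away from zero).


0.0141
0.7989

from the listed singular values, σ₁ = 6, σ_n = 12/139
condition number: 6 ÷ (12/139) = 69.5000
worst-case relative error ≤ 69.5000 × 1/87 = 0.7989
solve Ax = b  →  x = [0.6610 -27.5394 -37.2621]
2-norm of b is 4.8990; of x, 46.3392
with δb = [0.0035 0.0154 0.0541], A·Δx = δb → ‖Δx‖ = 0.6523
realised ‖Δx‖/‖x‖ = 0.0141
tightness: 0.0141 against a bound of 0.7989 (unrounded ratio ≈ 0.0176)


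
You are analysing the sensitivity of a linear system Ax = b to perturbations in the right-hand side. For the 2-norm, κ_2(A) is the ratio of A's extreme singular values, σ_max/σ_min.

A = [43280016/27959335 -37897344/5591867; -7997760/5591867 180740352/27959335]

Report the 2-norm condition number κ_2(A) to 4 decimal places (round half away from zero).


293.9375

M = AᵀA = [4128732354816/929517733225 -3669102987264/185903546645; -3669102987264/185903546645 81536613433344/929517733225]. tr(M)=10192188672/110591045, det(M)=1358954496/13823880625
λ_max, λ_min = (10192188672/110591045 ± √2596897517582872018944/305759480854800625)/2 = 2304/25, 589824/552955225
σ_max=√(2304/25)=(48/5), σ_min=√(589824/552955225)=(768/23515) → κ = 293.9375


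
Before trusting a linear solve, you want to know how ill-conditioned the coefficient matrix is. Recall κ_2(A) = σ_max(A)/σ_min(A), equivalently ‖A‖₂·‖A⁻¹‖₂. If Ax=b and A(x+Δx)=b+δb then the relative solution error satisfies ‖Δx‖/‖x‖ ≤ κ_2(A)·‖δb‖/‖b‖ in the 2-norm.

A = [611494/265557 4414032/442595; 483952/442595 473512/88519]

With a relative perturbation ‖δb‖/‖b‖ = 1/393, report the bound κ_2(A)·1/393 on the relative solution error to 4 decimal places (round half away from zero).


form AᵀA = [39640168324/6100391025 781228448/27112849; 781228448/27112849 86813214016/677821225] with trace 488375428/3629025 and determinant 181063936/90725625
λ_max, λ_min = (488375428/3629025 ± √9536216999445136/526792898025)/2 = 3364/25, 53824/3629025
σ_max=√(3364/25)=(58/5), σ_min=√(53824/3629025)=(232/1905) → κ = 95.2500
κ_2(A)·‖δb‖/‖b‖ = 0.2424

0.2424


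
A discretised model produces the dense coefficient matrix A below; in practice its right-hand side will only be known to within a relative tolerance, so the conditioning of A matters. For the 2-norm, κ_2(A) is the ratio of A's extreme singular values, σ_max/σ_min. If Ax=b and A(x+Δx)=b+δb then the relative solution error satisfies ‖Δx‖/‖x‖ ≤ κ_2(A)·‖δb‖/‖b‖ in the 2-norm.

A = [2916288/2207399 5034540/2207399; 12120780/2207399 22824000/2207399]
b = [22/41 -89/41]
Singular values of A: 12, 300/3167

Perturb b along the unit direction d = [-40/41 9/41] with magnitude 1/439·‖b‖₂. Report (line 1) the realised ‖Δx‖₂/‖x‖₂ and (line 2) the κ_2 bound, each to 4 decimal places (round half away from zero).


σ_max = 12, σ_min = 300/3167
κ = σ_max/σ_min = 12/(300/3167) = 126.6800
worst-case relative error ≤ 126.6800 × 1/439 = 0.2886
solve Ax = b  →  x = [9.2363 -5.1149]
‖b‖₂ = 2.2361 and ‖x‖₂ = 10.5580
δb = ε·‖b‖·d = [-0.0050 0.0011]; solving A·Δx = δb gives ‖Δx‖ = 0.0538
relative error = 0.0051
realised/bound (from unrounded values) ≈ 0.0176

0.0051
0.2886


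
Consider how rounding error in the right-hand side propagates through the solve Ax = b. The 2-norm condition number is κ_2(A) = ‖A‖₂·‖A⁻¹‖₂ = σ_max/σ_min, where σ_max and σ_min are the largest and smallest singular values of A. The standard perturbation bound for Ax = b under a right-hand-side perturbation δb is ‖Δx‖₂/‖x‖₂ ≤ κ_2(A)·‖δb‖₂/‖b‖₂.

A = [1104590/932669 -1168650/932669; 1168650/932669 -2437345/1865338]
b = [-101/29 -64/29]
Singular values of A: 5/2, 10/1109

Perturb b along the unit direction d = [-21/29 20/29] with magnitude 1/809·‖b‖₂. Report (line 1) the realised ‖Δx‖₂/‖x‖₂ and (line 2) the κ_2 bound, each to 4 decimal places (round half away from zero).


0.0051
0.3427

largest singular value 5/2, smallest 10/1109
κ = σ_max/σ_min = (5/2)/(10/1109) = 277.2500
κ_2(A)·‖δb‖/‖b‖ = 0.3427
solve Ax = b  →  x = [79.2034 77.6414]
‖b‖ = 4.1231, ‖x‖ = 110.9115
δb = ε·‖b‖·d = [-0.0037 0.0035]; solving A·Δx = δb gives ‖Δx‖ = 0.5652
relative error = 0.0051
realised/bound (from unrounded values) ≈ 0.0149


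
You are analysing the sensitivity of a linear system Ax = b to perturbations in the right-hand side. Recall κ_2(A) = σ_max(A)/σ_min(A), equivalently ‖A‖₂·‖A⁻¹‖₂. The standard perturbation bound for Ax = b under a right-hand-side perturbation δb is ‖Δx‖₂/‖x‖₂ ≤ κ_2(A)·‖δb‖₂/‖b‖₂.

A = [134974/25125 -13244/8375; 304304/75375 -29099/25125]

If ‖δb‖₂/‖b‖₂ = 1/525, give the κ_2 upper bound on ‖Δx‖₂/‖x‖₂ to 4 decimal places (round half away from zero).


M = AᵀA = [2052502004/45451125 -199546424/15150375; -199546424/15150375 19403069/5050125]. tr(M)=17817037/363609, det(M)=9604/363609
λ_max, λ_min = (17817037/363609 ± √317432839056025/132211504881)/2 = 49, 196/363609
σ_max=√49=7, σ_min=√(196/363609)=(14/603) → κ = 301.5000
κ_2(A)·‖δb‖/‖b‖ = 0.5743

0.5743


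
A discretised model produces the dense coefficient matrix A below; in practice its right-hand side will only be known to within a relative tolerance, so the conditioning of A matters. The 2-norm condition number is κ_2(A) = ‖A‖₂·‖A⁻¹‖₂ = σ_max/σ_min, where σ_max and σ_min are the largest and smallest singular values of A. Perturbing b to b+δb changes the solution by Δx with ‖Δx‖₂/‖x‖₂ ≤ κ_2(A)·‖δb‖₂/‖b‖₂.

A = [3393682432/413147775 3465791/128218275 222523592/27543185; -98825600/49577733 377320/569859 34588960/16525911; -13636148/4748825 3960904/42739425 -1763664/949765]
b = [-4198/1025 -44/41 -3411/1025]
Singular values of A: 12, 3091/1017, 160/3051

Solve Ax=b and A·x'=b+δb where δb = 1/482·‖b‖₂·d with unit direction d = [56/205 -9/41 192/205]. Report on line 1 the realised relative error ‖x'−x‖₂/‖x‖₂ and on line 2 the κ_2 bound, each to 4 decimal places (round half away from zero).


from the listed singular values, σ₁ = 12, σ_n = 160/3051
κ = σ_max/σ_min = 12/(160/3051) = 228.8250
worst-case relative error ≤ 228.8250 × 1/482 = 0.4747
solve Ax = b  →  x = [11.8088 74.2702 -12.7618]
‖b‖₂ = 5.3852 and ‖x‖₂ = 76.2782
δb = ε·‖b‖·d = [0.0031 -0.0025 0.0105]; solving A·Δx = δb gives ‖Δx‖ = 0.2130
realised ‖Δx‖/‖x‖ = 0.0028
tightness: 0.0028 against a bound of 0.4747 (unrounded ratio ≈ 0.0059)

0.0028
0.4747


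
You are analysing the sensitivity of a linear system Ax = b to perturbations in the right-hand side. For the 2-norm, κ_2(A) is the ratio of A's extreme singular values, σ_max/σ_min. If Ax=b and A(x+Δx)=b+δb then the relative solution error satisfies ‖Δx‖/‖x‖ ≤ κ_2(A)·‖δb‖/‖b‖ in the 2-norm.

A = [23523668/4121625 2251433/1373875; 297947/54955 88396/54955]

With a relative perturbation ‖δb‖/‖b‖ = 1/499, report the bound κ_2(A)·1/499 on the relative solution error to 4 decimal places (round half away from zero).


form AᵀA = [1251733400089/20199515625 121693749184/6733171875; 121693749184/6733171875 11834255129/2244390625] with trace 2173186714/32319225 and determinant 2825761/32319225
char-poly roots: 1681/25 and 1681/1292769
κ_2(A) = √(λ_max/λ_min) = √((1681/25) / (1681/1292769)) = 227.4000
bound on ‖Δx‖/‖x‖: κ·ε = 227.4000·1/499 = 0.4557

0.4557


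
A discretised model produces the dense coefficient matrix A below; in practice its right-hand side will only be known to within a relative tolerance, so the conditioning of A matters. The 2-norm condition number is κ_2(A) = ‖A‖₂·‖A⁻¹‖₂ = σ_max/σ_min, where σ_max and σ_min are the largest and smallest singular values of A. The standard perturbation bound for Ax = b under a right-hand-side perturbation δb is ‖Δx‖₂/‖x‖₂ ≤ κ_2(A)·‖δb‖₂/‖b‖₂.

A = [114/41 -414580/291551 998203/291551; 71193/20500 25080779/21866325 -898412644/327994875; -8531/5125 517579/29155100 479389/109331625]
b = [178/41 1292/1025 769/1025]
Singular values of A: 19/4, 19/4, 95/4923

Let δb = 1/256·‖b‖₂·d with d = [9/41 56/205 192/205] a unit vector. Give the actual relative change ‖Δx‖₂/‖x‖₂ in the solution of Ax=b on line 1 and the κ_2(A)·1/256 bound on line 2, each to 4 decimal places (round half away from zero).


0.0090
0.9615

from the listed singular values, σ₁ = 19/4, σ_n = 95/4923
condition number: (19/4) ÷ (95/4923) = 246.1500
perturbation bound = 246.1500·1/256 = 0.9615
solve Ax = b  →  x = [0.6737 95.4591 40.3676]
‖b‖₂ = 4.5826 and ‖x‖₂ = 103.6457
re-solving with b+δb shifts x by Δx of norm 0.9276
relative error = 0.0090
so the bound overstates the realised error by a factor of ≈ 107.4324 (computed from the unrounded values)


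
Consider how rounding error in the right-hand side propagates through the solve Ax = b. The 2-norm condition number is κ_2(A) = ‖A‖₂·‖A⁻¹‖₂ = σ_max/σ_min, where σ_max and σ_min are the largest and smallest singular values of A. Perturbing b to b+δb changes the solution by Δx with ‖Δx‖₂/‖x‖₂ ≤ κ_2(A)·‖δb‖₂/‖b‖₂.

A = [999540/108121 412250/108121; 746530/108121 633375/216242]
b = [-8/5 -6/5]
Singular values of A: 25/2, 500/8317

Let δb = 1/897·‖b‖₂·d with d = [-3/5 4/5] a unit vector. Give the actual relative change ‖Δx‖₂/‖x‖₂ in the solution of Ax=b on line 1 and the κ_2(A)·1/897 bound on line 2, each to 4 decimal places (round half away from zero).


0.2318
0.2318

from the listed singular values, σ₁ = 25/2, σ_n = 500/8317
κ_2(A) = (25/2) / (500/8317) = 207.9250
bound on ‖Δx‖/‖x‖: κ·ε = 207.9250·1/897 = 0.2318
solve Ax = b  →  x = [-0.1477 -0.0615]
2-norm of b is 2.0000; of x, 0.1600
re-solving with b+δb shifts x by Δx of norm 0.0371
relative error = 0.2318
tightness: 0.2318 against a bound of 0.2318; the bound is attained (ratio 1)


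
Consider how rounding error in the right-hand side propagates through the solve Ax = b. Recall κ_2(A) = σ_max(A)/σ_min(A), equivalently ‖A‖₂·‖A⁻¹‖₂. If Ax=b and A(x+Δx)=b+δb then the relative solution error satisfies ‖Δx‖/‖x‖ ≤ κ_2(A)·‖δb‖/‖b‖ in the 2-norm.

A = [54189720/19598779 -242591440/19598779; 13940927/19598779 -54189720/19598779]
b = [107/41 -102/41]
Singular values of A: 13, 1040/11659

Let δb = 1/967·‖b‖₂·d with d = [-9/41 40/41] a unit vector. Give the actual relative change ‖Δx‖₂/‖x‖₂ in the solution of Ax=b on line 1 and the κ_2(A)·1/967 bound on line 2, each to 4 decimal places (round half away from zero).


0.0012
0.1507

from the listed singular values, σ₁ = 13, σ_n = 1040/11659
κ_2(A) = 13 / (1040/11659) = 145.7375
worst-case relative error ≤ 145.7375 × 1/967 = 0.1507
solve Ax = b  →  x = [-32.7777 -7.5327]
‖b‖₂ = 3.6056 and ‖x‖₂ = 33.6321
re-solving with b+δb shifts x by Δx of norm 0.0418
relative error = 0.0012
so the bound overstates the realised error by a factor of ≈ 121.2622 (computed from the unrounded values)


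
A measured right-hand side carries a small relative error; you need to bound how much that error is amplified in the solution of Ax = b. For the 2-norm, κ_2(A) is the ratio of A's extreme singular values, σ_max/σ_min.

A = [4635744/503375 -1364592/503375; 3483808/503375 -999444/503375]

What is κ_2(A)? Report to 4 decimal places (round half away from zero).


302.0250

AᵀA = [1345081624576/10135455625 -392310807168/10135455625; -392310807168/10135455625 114439985424/10135455625]; tr = 2335234576/16216729, det = 3686400/16216729
λ_max, λ_min = (2335234576/16216729 ± √5453081399546757376/262982299459441)/2 = 144, 25600/16216729
κ_2(A) = √(λ_max/λ_min) = √(144 / (25600/16216729)) = 302.0250


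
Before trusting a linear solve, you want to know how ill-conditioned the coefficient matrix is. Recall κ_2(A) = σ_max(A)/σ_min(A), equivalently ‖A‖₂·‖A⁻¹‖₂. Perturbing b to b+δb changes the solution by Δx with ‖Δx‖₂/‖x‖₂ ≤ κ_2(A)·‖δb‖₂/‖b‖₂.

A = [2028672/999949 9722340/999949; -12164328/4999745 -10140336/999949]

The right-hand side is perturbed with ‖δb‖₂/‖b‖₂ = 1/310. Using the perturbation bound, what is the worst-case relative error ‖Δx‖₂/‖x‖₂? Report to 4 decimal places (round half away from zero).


AᵀA = [298286121024/29723484025 263932898688/5944696805; 263932898688/5944696805 234661485456/1188939361]; tr = 3667354704/17682025, det = 6718464/707281
char-poly roots: 5184/25 and 32400/707281
so κ_2 = √((5184/25) / (32400/707281)) = 67.2800
worst-case relative error ≤ 67.2800 × 1/310 = 0.2170

0.2170


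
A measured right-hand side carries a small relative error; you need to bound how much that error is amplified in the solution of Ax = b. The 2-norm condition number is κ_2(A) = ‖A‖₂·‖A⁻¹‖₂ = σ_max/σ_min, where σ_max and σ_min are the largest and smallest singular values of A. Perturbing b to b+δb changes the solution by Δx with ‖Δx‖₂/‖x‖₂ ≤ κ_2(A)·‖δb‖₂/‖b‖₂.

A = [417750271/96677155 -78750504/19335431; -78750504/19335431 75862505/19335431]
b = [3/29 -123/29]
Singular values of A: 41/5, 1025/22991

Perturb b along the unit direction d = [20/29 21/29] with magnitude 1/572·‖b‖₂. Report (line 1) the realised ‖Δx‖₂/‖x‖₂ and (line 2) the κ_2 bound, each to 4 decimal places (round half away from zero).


0.0025
0.3216

from the listed singular values, σ₁ = 41/5, σ_n = 1025/22991
condition number: (41/5) ÷ (1025/22991) = 183.9280
κ_2(A)·‖δb‖/‖b‖ = 0.3216
solve Ax = b  →  x = [-46.1425 -48.9801]
‖b‖₂ = 4.2426 and ‖x‖₂ = 67.2917
re-solving with b+δb shifts x by Δx of norm 0.1664
realised ‖Δx‖/‖x‖ = 0.0025
tightness: 0.0025 against a bound of 0.3216 (unrounded ratio ≈ 0.0077)


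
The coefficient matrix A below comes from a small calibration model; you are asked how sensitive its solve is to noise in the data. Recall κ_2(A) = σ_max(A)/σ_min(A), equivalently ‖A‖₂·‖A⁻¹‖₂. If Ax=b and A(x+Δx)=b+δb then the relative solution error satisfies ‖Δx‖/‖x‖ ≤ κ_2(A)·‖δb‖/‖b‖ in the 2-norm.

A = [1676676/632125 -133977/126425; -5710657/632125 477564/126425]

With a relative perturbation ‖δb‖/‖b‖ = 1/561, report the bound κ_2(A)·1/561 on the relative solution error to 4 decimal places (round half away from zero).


form AᵀA = [56676553249/639331225 -4722944352/127866245; -4722944352/127866245 393627537/25573249] with trace 393593146/3783025 and determinant 751689/3783025
solving λ² − 393593146/3783025·λ + 751689/3783025 = 0 gives λ = 2601/25, 289/151321
κ = σ_max/σ_min = (51/5)/(17/389) = 233.4000
bound on ‖Δx‖/‖x‖: κ·ε = 233.4000·1/561 = 0.4160

0.4160


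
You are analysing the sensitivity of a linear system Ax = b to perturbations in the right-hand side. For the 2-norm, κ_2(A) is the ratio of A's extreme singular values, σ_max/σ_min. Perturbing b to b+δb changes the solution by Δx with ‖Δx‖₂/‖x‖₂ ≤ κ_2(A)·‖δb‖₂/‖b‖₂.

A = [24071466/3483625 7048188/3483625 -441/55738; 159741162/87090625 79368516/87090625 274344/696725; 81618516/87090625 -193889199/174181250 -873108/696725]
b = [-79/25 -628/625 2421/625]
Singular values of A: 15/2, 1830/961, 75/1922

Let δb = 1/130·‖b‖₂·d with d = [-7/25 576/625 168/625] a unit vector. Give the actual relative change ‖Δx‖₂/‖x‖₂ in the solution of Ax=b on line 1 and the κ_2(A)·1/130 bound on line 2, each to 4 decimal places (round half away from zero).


0.0391
1.4785

σ_max = 15/2, σ_min = 75/1922
condition number: (15/2) ÷ (75/1922) = 192.2000
κ_2(A)·‖δb‖/‖b‖ = 1.4785
solve Ax = b  →  x = [4.9905 -18.5389 17.1086]
‖b‖ = 5.0990, ‖x‖ = 25.7157
Δx = A⁻¹·δb where δb = 1/130·5.0990·d; ‖Δx‖ = 1.0052
dividing the unrounded norms, ‖Δx‖/‖x‖ = 0.0391
tightness: 0.0391 against a bound of 1.4785 (unrounded ratio ≈ 0.0264)


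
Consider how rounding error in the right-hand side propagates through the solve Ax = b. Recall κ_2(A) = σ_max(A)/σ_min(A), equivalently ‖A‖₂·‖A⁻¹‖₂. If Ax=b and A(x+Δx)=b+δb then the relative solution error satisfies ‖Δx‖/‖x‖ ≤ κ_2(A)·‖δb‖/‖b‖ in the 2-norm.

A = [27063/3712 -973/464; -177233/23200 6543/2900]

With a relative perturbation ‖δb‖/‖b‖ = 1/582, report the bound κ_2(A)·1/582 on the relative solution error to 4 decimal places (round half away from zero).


AᵀA = [1141900489/10240000 -41631219/1280000; -41631219/1280000 1518049/160000]; tr = 1982489/16384, det = 3025/16384
char-poly roots: 121 and 25/16384
σ_max=√121=11, σ_min=√(25/16384)=(5/128) → κ = 281.6000
perturbation bound = 281.6000·1/582 = 0.4838

0.4838


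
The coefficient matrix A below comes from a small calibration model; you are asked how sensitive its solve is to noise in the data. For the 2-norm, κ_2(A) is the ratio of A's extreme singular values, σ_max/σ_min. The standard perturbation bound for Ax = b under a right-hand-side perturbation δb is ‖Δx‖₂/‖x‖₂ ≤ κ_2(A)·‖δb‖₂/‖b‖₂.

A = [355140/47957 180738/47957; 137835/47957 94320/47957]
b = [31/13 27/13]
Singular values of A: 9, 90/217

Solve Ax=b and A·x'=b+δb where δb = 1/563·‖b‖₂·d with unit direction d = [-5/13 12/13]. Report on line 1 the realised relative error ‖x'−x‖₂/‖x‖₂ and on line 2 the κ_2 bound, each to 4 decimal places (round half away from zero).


0.0056
0.0385

σ_max = 9, σ_min = 90/217
κ = σ_max/σ_min = 9/(90/217) = 21.7000
perturbation bound = 21.7000·1/563 = 0.0385
solve Ax = b  →  x = [-0.8405 2.2843]
‖b‖ = 3.1623, ‖x‖ = 2.4340
re-solving with b+δb shifts x by Δx of norm 0.0135
relative error = 0.0056
tightness: 0.0056 against a bound of 0.0385 (unrounded ratio ≈ 0.1444)


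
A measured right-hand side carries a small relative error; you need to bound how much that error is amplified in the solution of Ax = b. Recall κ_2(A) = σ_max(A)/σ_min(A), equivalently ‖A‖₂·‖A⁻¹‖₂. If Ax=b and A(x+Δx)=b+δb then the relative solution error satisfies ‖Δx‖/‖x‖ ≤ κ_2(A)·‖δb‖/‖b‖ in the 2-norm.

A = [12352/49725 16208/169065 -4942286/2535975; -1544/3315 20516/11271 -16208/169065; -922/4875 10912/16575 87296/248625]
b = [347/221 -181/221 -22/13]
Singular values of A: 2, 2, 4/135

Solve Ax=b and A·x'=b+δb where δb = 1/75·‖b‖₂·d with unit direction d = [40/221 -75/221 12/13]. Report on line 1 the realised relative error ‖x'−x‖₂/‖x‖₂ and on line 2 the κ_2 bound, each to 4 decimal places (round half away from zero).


0.0326
0.9000

σ_max = 2, σ_min = 4/135
κ_2(A) = 2 / (4/135) = 67.5000
perturbation bound = 67.5000·1/75 = 0.9000
solve Ax = b  →  x = [-32.1200 -8.9500 -5.3400]
‖b‖ = 2.4495, ‖x‖ = 33.7685
with δb = [0.0059 -0.0111 0.0301], A·Δx = δb → ‖Δx‖ = 1.1023
relative error = 0.0326
realised/bound (from unrounded values) ≈ 0.0363


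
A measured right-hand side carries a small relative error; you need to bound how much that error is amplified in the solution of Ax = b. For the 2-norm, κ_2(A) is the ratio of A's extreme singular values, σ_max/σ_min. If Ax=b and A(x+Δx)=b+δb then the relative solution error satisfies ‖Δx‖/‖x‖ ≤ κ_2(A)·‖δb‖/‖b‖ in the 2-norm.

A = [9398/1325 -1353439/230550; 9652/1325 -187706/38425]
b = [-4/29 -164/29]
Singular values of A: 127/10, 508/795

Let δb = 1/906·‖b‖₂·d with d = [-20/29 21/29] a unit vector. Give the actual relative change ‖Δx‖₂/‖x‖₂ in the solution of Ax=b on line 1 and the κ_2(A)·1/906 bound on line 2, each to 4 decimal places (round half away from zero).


0.0016
0.0219

from the listed singular values, σ₁ = 127/10, σ_n = 508/795
κ_2(A) = (127/10) / (508/795) = 19.8750
bound on ‖Δx‖/‖x‖: κ·ε = 19.8750·1/906 = 0.0219
solve Ax = b  →  x = [-4.0079 -4.8189]
2-norm of b is 5.6569; of x, 6.2678
δb = ε·‖b‖·d = [-0.0043 0.0045]; solving A·Δx = δb gives ‖Δx‖ = 0.0098
realised ‖Δx‖/‖x‖ = 0.0016
so the bound overstates the realised error by a factor of ≈ 14.0715 (computed from the unrounded values)


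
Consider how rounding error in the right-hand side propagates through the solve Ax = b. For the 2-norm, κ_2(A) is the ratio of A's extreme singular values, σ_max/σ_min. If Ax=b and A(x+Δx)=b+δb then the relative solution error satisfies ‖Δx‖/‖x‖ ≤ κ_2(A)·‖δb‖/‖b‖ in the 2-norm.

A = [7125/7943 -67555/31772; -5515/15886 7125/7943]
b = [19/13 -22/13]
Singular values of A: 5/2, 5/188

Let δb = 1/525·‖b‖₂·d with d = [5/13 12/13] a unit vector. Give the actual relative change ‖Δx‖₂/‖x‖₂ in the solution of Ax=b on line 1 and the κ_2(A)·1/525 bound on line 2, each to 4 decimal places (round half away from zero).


largest singular value 5/2, smallest 5/188
condition number: (5/2) ÷ (5/188) = 94.0000
perturbation bound = 94.0000·1/525 = 0.1790
solve Ax = b  →  x = [-34.4000 -15.2000]
‖b‖₂ = 2.2361 and ‖x‖₂ = 37.6085
re-solving with b+δb shifts x by Δx of norm 0.1601
realised ‖Δx‖/‖x‖ = 0.0043
realised/bound (from unrounded values) ≈ 0.0238

0.0043
0.1790


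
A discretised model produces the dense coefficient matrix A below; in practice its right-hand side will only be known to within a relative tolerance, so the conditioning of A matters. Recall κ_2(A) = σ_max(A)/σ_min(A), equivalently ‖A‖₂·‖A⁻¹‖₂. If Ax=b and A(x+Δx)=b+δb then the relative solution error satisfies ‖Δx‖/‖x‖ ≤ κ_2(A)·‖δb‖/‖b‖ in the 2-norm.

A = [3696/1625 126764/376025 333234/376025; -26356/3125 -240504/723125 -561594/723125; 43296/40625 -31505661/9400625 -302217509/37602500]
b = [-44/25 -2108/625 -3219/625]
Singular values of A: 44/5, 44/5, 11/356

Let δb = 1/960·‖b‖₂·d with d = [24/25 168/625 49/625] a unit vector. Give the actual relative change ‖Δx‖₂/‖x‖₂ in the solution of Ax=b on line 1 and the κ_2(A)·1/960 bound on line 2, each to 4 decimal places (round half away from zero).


σ_max = 44/5, σ_min = 11/356
κ = σ_max/σ_min = (44/5)/(11/356) = 284.8000
worst-case relative error ≤ 284.8000 × 1/960 = 0.2967
solve Ax = b  →  x = [0.2448 89.8510 -36.7940]
‖b‖₂ = 6.4031 and ‖x‖₂ = 97.0930
δb = ε·‖b‖·d = [0.0064 0.0018 0.0005]; solving A·Δx = δb gives ‖Δx‖ = 0.2159
realised ‖Δx‖/‖x‖ = 0.0022
realised/bound (from unrounded values) ≈ 0.0075

0.0022
0.2967


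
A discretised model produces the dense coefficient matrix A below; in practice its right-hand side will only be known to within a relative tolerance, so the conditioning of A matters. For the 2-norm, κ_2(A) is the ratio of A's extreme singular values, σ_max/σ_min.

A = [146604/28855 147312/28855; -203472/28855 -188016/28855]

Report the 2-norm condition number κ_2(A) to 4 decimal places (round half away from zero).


49.7500

form AᵀA = [86749776/1148429 82555200/1148429; 82555200/1148429 78690816/1148429] with trace 5704848/39601 and determinant 331776/39601
eigenvalues of AᵀA: λ = (tr ± √(tr²−4·det))/2 = 144, 2304/39601
κ = σ_max/σ_min = 12/(48/199) = 49.7500


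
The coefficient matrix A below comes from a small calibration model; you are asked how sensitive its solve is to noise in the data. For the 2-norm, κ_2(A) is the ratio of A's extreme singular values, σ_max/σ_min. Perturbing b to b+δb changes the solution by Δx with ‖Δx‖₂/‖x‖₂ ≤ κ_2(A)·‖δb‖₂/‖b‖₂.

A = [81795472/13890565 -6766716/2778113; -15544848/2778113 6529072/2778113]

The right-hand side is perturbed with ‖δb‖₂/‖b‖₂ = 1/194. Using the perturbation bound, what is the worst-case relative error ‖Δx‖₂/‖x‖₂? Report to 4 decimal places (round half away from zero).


form AᵀA = [15138593012224/229426630225 -1261538511552/45885326045; -1261538511552/45885326045 105133444240/9177065209] with trace 105129758096/1357554025 and determinant 59969536/1357554025
solving λ² − 105129758096/1357554025·λ + 59969536/1357554025 = 0 gives λ = 1936/25, 30976/54302161
κ_2(A) = √(λ_max/λ_min) = √((1936/25) / (30976/54302161)) = 368.4500
perturbation bound = 368.4500·1/194 = 1.8992

1.8992


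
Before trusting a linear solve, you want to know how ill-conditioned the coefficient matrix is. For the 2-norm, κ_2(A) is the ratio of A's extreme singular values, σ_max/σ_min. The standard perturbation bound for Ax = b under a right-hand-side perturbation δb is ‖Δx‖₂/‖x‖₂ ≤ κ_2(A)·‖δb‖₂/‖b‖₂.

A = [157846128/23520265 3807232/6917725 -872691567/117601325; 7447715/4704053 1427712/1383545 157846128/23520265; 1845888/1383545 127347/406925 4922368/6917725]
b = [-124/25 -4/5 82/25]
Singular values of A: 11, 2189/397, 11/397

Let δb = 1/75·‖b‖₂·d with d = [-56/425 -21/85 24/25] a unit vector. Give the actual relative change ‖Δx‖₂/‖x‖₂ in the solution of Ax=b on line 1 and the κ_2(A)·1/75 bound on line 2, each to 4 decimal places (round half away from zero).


0.0200
5.2933

σ_max = 11, σ_min = 11/397
κ_2(A) = 11 / (11/397) = 397.0000
κ_2(A)·‖δb‖/‖b‖ = 5.2933
solve Ax = b  →  x = [27.4780 -140.9222 15.0671]
‖b‖ = 6.0000, ‖x‖ = 144.3646
Δx = A⁻¹·δb where δb = 1/75·6.0000·d; ‖Δx‖ = 2.8873
relative error = 0.0200
tightness: 0.0200 against a bound of 5.2933 (unrounded ratio ≈ 0.0038)


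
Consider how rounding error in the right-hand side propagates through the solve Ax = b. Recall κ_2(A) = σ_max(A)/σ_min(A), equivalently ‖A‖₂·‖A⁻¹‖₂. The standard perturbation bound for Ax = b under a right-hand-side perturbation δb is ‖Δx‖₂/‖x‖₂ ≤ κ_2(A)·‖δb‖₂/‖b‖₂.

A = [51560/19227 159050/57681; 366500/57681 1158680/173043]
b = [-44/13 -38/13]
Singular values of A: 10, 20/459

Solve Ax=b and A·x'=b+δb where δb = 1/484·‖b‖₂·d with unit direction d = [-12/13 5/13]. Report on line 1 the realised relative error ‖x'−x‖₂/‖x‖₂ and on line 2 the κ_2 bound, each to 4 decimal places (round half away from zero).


σ_max = 10, σ_min = 20/459
κ_2(A) = 10 / (20/459) = 229.5000
bound on ‖Δx‖/‖x‖: κ·ε = 229.5000·1/484 = 0.4742
solve Ax = b  →  x = [-33.5138 31.3655]
‖b‖₂ = 4.4721 and ‖x‖₂ = 45.9017
with δb = [-0.0085 0.0036], A·Δx = δb → ‖Δx‖ = 0.2121
dividing the unrounded norms, ‖Δx‖/‖x‖ = 0.0046
so the bound overstates the realised error by a factor of ≈ 102.6394 (computed from the unrounded values)

0.0046
0.4742


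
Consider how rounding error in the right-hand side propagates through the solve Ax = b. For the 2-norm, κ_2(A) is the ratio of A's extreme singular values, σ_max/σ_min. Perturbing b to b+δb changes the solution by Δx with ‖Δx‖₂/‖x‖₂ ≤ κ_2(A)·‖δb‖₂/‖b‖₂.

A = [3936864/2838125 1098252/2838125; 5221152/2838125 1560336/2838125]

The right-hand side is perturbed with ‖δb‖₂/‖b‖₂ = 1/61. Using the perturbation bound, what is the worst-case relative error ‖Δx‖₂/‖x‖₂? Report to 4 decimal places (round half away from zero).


1.8611

form AᵀA = [1710373054464/322198140625 498816807552/322198140625; 498816807552/322198140625 145632235536/322198140625] with trace 2969608464/515517025 and determinant 1327104/515517025
char-poly roots: 144/25 and 9216/20620681
so κ_2 = √((144/25) / (9216/20620681)) = 113.5250
κ_2(A)·‖δb‖/‖b‖ = 1.8611


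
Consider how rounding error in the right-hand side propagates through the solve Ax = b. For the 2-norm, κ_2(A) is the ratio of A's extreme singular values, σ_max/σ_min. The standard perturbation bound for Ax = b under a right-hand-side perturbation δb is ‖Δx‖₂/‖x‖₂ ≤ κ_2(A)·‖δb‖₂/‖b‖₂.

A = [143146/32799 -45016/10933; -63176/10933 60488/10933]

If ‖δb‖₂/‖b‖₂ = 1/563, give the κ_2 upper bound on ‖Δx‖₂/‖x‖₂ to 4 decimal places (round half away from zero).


0.5022

M = AᵀA = [56411640100/1075774401 -17908030000/358591467; -17908030000/358591467 5685238400/119530489]. tr(M)=127917700/1279161, det(M)=160000/1279161
solving λ² − 127917700/1279161·λ + 160000/1279161 = 0 gives λ = 100, 1600/1279161
σ_max=√100=10, σ_min=√(1600/1279161)=(40/1131) → κ = 282.7500
bound on ‖Δx‖/‖x‖: κ·ε = 282.7500·1/563 = 0.5022


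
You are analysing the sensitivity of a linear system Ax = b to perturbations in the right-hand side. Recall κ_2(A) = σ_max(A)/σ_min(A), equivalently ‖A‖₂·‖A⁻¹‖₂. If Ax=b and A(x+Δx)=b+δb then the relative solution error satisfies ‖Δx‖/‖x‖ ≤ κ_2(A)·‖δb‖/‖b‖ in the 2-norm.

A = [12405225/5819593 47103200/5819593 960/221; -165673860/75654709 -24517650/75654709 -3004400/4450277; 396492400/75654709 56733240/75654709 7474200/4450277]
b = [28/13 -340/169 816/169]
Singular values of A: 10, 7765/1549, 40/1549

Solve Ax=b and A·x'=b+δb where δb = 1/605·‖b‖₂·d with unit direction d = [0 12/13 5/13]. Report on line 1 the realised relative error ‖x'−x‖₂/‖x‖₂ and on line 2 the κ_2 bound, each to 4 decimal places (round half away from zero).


from the listed singular values, σ₁ = 10, σ_n = 40/1549
condition number: 10 ÷ (40/1549) = 387.2500
perturbation bound = 387.2500·1/605 = 0.6401
solve Ax = b  →  x = [0.8702 -0.0641 0.1882]
‖b‖₂ = 5.6569 and ‖x‖₂ = 0.8926
re-solving with b+δb shifts x by Δx of norm 0.3621
realised ‖Δx‖/‖x‖ = 0.4057
so the bound overstates the realised error by a factor of ≈ 1.5779 (computed from the unrounded values)

0.4057
0.6401


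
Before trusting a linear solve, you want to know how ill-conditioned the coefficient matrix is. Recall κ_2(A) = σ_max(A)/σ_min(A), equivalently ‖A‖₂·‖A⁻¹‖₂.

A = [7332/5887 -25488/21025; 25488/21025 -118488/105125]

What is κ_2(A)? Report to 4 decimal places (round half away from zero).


87.5000

M = AᵀA = [77801616/25755625 -52913088/18396875; -52913088/18396875 36005184/13140625]. tr(M)=4410576/765625, det(M)=82944/19140625
eigenvalues of AᵀA: λ = (tr ± √(tr²−4·det))/2 = 144/25, 576/765625
σ_max=√(144/25)=(12/5), σ_min=√(576/765625)=(24/875) → κ = 87.5000


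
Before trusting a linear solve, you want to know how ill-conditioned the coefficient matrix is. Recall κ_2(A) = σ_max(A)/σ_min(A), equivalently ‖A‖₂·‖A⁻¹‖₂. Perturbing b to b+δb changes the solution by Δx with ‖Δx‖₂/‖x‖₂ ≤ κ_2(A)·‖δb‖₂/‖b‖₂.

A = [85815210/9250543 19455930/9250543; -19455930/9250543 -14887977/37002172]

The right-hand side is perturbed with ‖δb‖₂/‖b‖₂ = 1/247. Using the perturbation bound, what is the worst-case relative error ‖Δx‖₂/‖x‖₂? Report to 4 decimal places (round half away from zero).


AᵀA = [4606057989000/50905738129 2072611039005/101811476258; 2072611039005/101811476258 3734790751809/814491810064]; tr = 46062890289/484528144, det = 57836025/121132036
λ_max, λ_min = (46062890289/484528144 ± √2121341490866857101921/234767522328084736)/2 = 1521/16, 152100/30283009
κ = σ_max/σ_min = (39/4)/(390/5503) = 137.5750
κ_2(A)·‖δb‖/‖b‖ = 0.5570

0.5570


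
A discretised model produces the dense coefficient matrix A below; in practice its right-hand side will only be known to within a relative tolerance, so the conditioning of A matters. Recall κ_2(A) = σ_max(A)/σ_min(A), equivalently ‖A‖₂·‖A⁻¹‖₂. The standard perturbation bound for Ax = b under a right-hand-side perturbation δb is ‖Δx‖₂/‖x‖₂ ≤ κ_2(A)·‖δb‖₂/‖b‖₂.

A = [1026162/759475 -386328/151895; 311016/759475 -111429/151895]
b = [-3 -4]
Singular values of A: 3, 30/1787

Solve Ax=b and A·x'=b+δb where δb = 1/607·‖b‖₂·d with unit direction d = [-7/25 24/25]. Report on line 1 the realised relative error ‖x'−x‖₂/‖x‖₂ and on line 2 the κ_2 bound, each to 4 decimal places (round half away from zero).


0.0027
0.2944

largest singular value 3, smallest 30/1787
condition number: 3 ÷ (30/1787) = 178.7000
worst-case relative error ≤ 178.7000 × 1/607 = 0.2944
solve Ax = b  →  x = [-158.3039 -82.9176]
2-norm of b is 5.0000; of x, 178.7050
δb = ε·‖b‖·d = [-0.0023 0.0079]; solving A·Δx = δb gives ‖Δx‖ = 0.4907
dividing the unrounded norms, ‖Δx‖/‖x‖ = 0.0027
so the bound overstates the realised error by a factor of ≈ 107.2230 (computed from the unrounded values)


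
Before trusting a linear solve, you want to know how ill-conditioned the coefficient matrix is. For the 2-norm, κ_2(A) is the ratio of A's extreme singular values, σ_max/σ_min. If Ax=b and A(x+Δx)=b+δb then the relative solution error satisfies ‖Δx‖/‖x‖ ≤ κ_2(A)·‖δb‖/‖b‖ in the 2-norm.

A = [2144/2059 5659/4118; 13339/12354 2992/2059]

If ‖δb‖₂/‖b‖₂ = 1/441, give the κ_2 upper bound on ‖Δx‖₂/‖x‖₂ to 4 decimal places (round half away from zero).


0.4830

AᵀA = [408337/181476 45368/15123; 45368/15123 80657/20164]; tr = 567125/90738, det = 625/725904
eigenvalues of AᵀA: λ = (tr ± √(tr²−4·det))/2 = 25/4, 25/181476
σ_max=√(25/4)=(5/2), σ_min=√(25/181476)=(5/426) → κ = 213.0000
worst-case relative error ≤ 213.0000 × 1/441 = 0.4830


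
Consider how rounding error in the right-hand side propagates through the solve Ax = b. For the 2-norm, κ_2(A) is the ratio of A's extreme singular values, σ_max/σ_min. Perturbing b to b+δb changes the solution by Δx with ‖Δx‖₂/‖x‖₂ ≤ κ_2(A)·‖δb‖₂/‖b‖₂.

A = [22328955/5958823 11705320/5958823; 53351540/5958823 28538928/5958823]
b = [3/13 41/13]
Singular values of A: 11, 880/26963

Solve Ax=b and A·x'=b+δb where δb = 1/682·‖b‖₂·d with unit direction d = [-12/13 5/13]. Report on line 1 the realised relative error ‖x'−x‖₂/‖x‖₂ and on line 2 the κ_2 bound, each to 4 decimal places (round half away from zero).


largest singular value 11, smallest 880/26963
κ_2(A) = 11 / (880/26963) = 337.0375
κ_2(A)·‖δb‖/‖b‖ = 0.4942
solve Ax = b  →  x = [-14.1781 27.1634]
‖b‖ = 3.1623, ‖x‖ = 30.6410
δb = ε·‖b‖·d = [-0.0043 0.0018]; solving A·Δx = δb gives ‖Δx‖ = 0.1421
dividing the unrounded norms, ‖Δx‖/‖x‖ = 0.0046
tightness: 0.0046 against a bound of 0.4942 (unrounded ratio ≈ 0.0094)

0.0046
0.4942


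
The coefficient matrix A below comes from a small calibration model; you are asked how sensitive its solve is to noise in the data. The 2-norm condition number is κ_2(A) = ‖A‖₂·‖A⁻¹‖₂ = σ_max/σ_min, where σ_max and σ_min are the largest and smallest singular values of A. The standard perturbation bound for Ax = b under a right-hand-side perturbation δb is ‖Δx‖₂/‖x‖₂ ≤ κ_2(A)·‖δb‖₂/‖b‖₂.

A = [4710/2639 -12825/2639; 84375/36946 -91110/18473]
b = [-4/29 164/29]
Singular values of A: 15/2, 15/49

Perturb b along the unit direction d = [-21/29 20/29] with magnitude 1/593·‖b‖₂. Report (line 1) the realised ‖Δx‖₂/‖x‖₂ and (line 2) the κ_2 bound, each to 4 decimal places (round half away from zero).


from the listed singular values, σ₁ = 15/2, σ_n = 15/49
κ_2(A) = (15/2) / (15/49) = 24.5000
perturbation bound = 24.5000·1/593 = 0.0413
solve Ax = b  →  x = [12.2667 4.5333]
‖b‖₂ = 5.6569 and ‖x‖₂ = 13.0775
re-solving with b+δb shifts x by Δx of norm 0.0312
realised ‖Δx‖/‖x‖ = 0.0024
so the bound overstates the realised error by a factor of ≈ 17.3385 (computed from the unrounded values)

0.0024
0.0413


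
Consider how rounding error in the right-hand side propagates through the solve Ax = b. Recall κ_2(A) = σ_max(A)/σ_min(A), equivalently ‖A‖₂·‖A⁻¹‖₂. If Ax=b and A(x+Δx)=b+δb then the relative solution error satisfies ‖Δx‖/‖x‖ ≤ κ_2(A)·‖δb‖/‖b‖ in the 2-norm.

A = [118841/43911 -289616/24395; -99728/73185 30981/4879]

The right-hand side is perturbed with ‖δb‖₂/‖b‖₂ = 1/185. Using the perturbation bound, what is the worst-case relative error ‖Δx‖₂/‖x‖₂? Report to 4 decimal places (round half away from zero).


1.0216

M = AᵀA = [1531455529/166797225 -30233408/741321; -30233408/741321 373262929/2059225]. tr(M)=18896938/99225, det(M)=279841/275625
λ_max, λ_min = (18896938/99225 ± √14282171238976/393824025)/2 = 4761/25, 529/99225
σ_max=√(4761/25)=(69/5), σ_min=√(529/99225)=(23/315) → κ = 189.0000
bound on ‖Δx‖/‖x‖: κ·ε = 189.0000·1/185 = 1.0216


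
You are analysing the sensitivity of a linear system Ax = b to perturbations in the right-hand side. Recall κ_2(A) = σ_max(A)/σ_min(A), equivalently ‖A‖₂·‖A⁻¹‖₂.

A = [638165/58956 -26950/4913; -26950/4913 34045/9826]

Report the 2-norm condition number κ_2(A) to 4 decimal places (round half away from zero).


25.5000

M = AᵀA = [1771080025/12027024 -39279625/501126; -39279625/501126 14063225/334084]. tr(M)=7880125/41616, det(M)=9150625/166464
λ_max, λ_min = (7880125/41616 ± √61715557605625/1731891456)/2 = 3025/16, 3025/10404
κ = σ_max/σ_min = (55/4)/(55/102) = 25.5000


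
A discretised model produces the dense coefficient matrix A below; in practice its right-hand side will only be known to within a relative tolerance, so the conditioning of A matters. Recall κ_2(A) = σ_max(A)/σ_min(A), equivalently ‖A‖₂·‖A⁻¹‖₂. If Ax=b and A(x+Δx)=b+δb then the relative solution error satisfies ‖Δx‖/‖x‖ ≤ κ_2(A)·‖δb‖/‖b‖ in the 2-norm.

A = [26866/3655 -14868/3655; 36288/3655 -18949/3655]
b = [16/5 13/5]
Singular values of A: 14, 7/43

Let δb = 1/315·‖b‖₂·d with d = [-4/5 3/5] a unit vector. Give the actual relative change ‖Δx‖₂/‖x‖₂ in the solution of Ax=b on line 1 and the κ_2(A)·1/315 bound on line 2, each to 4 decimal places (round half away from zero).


σ_max = 14, σ_min = 7/43
κ_2(A) = 14 / (7/43) = 86.0000
κ_2(A)·‖δb‖/‖b‖ = 0.2730
solve Ax = b  →  x = [-2.6387 -5.5546]
‖b‖ = 4.1231, ‖x‖ = 6.1495
Δx = A⁻¹·δb where δb = 1/315·4.1231·d; ‖Δx‖ = 0.0804
dividing the unrounded norms, ‖Δx‖/‖x‖ = 0.0131
so the bound overstates the realised error by a factor of ≈ 20.8806 (computed from the unrounded values)

0.0131
0.2730


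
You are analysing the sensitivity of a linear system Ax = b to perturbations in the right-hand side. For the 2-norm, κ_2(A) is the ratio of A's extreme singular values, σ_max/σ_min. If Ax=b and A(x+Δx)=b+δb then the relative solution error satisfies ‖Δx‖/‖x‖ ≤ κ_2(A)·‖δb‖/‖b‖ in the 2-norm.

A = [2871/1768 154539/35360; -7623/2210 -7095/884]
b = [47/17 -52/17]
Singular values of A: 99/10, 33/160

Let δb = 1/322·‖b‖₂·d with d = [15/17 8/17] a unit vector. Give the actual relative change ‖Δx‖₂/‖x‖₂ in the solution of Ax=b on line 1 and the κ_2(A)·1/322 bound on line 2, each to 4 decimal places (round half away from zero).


from the listed singular values, σ₁ = 99/10, σ_n = 33/160
κ_2(A) = (99/10) / (33/160) = 48.0000
worst-case relative error ≤ 48.0000 × 1/322 = 0.1491
solve Ax = b  →  x = [-4.3201 2.2378]
‖b‖ = 4.1231, ‖x‖ = 4.8653
re-solving with b+δb shifts x by Δx of norm 0.0621
realised ‖Δx‖/‖x‖ = 0.0128
so the bound overstates the realised error by a factor of ≈ 11.6821 (computed from the unrounded values)

0.0128
0.1491
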